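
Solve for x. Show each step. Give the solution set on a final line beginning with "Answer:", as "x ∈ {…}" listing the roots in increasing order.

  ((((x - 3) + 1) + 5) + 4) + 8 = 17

Step 1. [((((x - 3) + 1) + 5) + 4) + 8 = 17] peel the +8: subtract 8 from each side. So sub: (((x - 3) + 1) + 5) + 4 = 9.
Step 2. [(((x - 3) + 1) + 5) + 4 = 9] peel the +4: subtract 4 from each side. So sub: ((x - 3) + 1) + 5 = 5.
Step 3. [((x - 3) + 1) + 5 = 5] peel the +5: subtract 5 from each side ⇒ sub: (x - 3) + 1 = 0.
Step 4. [(x - 3) + 1 = 0] 1 comes off first (subtract 1). So sub: x - 3 = -1.
Step 5. [x - 3 = -1] -3 is outermost — add 3 both sides, so sub: x = 2.

Answer: x ∈ {2}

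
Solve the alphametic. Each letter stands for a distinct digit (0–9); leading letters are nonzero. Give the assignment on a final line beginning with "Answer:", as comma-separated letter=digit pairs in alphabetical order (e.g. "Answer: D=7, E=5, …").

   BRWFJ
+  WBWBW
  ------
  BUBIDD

Step 1. [col 1: J + W ≡ D (mod 10)] no forcing yet in column 1 (carry-in 0); W=8 is free and consistent — try it ⇒ W=8.
Step 2. [col 1: J + W ≡ D (mod 10)] column 1 (J + W ≡ D (mod 10), carry-in 0) doesn't pin D yet; pick D=5 and continue, so D=5.
Step 3. [col 1: J + W ≡ D (mod 10)] column 1: given W=8, D=5, carry-in 0, and digits 5,8 already taken and all letters distinct, J+W≡D (mod 10) forces J=7. So J=7.
Step 4. [col 2: F + B ≡ D (mod 10)] column 2 (F + B ≡ D (mod 10), carry-in 1) doesn't pin B yet; pick B=1 and continue ⇒ B=1.
Step 5. [col 2: F + B ≡ D (mod 10)] column 2 reads F+B+carry(1)=D with B=1, D=5; with digits 1,5,7,8 already taken and all letters distinct, the only value for F is 3, so F=3.
Step 6. [col 3: W + W ≡ I (mod 10)] from column 3 (W=8, carry-in 0, digits 1,3,5,7,8 already taken and all letters distinct): I must equal 6 ⇒ I=6.
Step 7. [col 4: R + B ≡ B (mod 10)] from column 4 (B=1, carry-in 1, digits 1,3,5,6,7,8 already taken and all letters distinct): R must equal 9 ⇒ R=9.
Step 8. [col 5: B + W ≡ U (mod 10)] in column 5 we have B+W≡U with carry-in 1; given B=1, W=8 and digits 1,3,5,6,7,8,9 already taken and all letters distinct, that pins U to 0, so U=0.

Answer: B=1, D=5, F=3, I=6, J=7, R=9, U=0, W=8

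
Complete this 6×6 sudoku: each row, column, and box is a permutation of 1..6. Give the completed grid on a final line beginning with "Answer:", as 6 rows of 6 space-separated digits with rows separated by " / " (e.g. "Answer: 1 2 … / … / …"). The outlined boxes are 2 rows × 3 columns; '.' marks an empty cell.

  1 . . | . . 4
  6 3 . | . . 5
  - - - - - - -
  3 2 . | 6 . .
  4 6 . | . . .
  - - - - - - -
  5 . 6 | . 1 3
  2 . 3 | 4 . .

Step 1. [r4c4∈{1,2,3,5}] r4c4 is the only open cell in col 4 admitting 5, so r4c4=5.
Step 2. [r2c5∈{2}] r2c5 is down to just 2 ⇒ r2c5=2.
Step 3. [r3c6∈{1}] nothing but 1 survives at r3c6 ⇒ r3c6=1.
Step 4. [r1c5∈{3,6}] r1c5 is the only open cell in row 1 admitting 6. So r1c5=6.
Step 5. [r1c2∈{5}] r1c2's peers cover all but 5 ⇒ r1c2=5.
Step 6. [r2c3∈{4}] r2c3 has the single candidate 4, so r2c3=4.
Step 7. [r6c2∈{1}] only 1 remains possible at r6c2 ⇒ r6c2=1.
Step 8. [r2c4∈{1}] r2c4's peers cover all but 1, so r2c4=1.
Step 9. [r5c4∈{2}] nothing but 2 survives at r5c4. So r5c4=2.
Step 10. [r3c3∈{5}] only 5 remains possible at r3c3 ⇒ r3c3=5.
Step 11. [r6c6∈{6}] r6c6's peers cover all but 6, so r6c6=6.
Step 12. [r4c5∈{3}] r4c5 has the single candidate 3. So r4c5=3.
Step 13. [r4c3∈{1}] r4c3 has the single candidate 1 ⇒ r4c3=1.
Step 14. [r5c2∈{4}] only 4 remains possible at r5c2 ⇒ r5c2=4.
Step 15. [r1c3∈{2}] r1c3 is down to just 2. So r1c3=2.
Step 16. [r1c4∈{3}] nothing but 3 survives at r1c4 ⇒ r1c4=3.
Step 17. [r3c5∈{4}] r3c5 is down to just 4. So r3c5=4.
Step 18. [r4c6∈{2}] r4c6 is down to just 2. So r4c6=2.
Step 19. [r6c5∈{5}] r6c5's peers cover all but 5, so r6c5=5.

Answer: 1 5 2 3 6 4 / 6 3 4 1 2 5 / 3 2 5 6 4 1 / 4 6 1 5 3 2 / 5 4 6 2 1 3 / 2 1 3 4 5 6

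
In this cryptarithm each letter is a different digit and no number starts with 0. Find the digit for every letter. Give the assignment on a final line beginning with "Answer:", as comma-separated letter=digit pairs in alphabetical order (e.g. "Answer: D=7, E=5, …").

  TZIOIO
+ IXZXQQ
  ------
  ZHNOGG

Step 1. [col 1: O + Q ≡ G (mod 10)] Q=8 is one option consistent with column 1 (O + Q ≡ G (mod 10), carry-in 0) — take it ⇒ Q=8.
Step 2. [col 1: O + Q ≡ G (mod 10)] no forcing yet in column 1 (carry-in 0); G=0 is free and consistent — try it. So G=0.
Step 3. [col 1: O + Q ≡ G (mod 10)] column 1 reads O+Q+carry(0)=G with Q=8, G=0; with digits 0,8 already taken and all letters distinct, the only value for O is 2 ⇒ O=2.
Step 4. [col 2: I + Q ≡ G (mod 10)] in column 2 we have I+Q≡G with carry-in 1; given Q=8, G=0 and digits 0,2,8 already taken and all letters distinct, that pins I to 1. So I=1.
Step 5. [col 3: O + X ≡ O (mod 10)] column 3 reads O+X+carry(1)=O with O=2; with digits 0,1,2,8 already taken and all letters distinct, the only value for X is 9 ⇒ X=9.
Step 6. [col 4: I + Z ≡ N (mod 10)] N=7 is one option consistent with column 4 (I + Z ≡ N (mod 10), carry-in 1) — take it ⇒ N=7.
Step 7. [col 4: I + Z ≡ N (mod 10)] column 4 reads I+Z+carry(1)=N with I=1, N=7; with digits 0,1,2,7,8,9 already taken and all letters distinct, the only value for Z is 5. So Z=5.
Step 8. [col 5: Z + X ≡ H (mod 10)] from column 5 (Z=5, X=9, carry-in 0, digits 0,1,2,5,7,8,9 already taken and all letters distinct): H must equal 4. So H=4.
Step 9. [col 6: T + I ≡ Z (mod 10)] in column 6 we have T+I≡Z with carry-in 1; given I=1, Z=5 and digits 0,1,2,4,5,7,8,9 already taken and all letters distinct, that pins T to 3. So T=3.

Answer: G=0, H=4, I=1, N=7, O=2, Q=8, T=3, X=9, Z=5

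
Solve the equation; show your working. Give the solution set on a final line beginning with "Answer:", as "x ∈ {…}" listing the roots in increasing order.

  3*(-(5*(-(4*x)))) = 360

Step 1. [3*(-(5*(-(4*x)))) = 360] 3·(inner) — divide through by 3, so div: -(5*(-(4*x))) = 120.
Step 2. [-(5*(-(4*x))) = 120] LHS negated; negate both sides ⇒ neg: 5*(-(4*x)) = -120.
Step 3. [5*(-(4*x)) = -120] LHS = 5·(…); ÷5 both sides. So div: -(4*x) = -24.
Step 4. [-(4*x) = -24] leading − — multiply by −1. So neg: 4*x = 24.
Step 5. [4*x = 24] leading coefficient 4: divide by 4, so div: x = 6.

Answer: x ∈ {6}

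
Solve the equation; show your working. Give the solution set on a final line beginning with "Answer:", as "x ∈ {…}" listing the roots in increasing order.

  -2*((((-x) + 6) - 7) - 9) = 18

Step 1. [-2*((((-x) + 6) - 7) - 9) = 18] -2 out front; divide by -2, so div: (((-x) + 6) - 7) - 9 = -9.
Step 2. [(((-x) + 6) - 7) - 9 = -9] the outer -9 inverts by adding 9. So sub: ((-x) + 6) - 7 = 0.
Step 3. [((-x) + 6) - 7 = 0] -7 is outermost — add 7 both sides ⇒ sub: (-x) + 6 = 7.
Step 4. [(-x) + 6 = 7] +6 is outermost — subtract 6 both sides, so sub: -x = 1.
Step 5. [-x = 1] flip signs both sides, so neg: x = -1.

Answer: x ∈ {-1}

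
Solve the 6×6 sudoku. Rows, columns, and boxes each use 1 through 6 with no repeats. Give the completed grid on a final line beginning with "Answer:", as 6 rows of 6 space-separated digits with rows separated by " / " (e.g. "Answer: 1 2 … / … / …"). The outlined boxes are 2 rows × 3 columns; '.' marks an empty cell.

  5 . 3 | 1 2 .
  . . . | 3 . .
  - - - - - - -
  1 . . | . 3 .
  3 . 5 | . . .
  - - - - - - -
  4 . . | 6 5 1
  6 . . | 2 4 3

Step 1. [r2c5∈{6}] nothing but 6 survives at r2c5 ⇒ r2c5=6.
Step 2. [r3c3∈{2,4,6}] in col 3, 6 fits only at r3c3 ⇒ r3c3=6.
Step 3. [r2c3∈{1,2,4}] col 3 places 4 nowhere but r2c3. So r2c3=4.
Step 4. [r4c4∈{4}] r4c4's peers cover all but 4, so r4c4=4.
Step 5. [r4c2∈{2}] r4c2 has the single candidate 2 ⇒ r4c2=2.
Step 6. [r2c6∈{5}] r2c6 has the single candidate 5, so r2c6=5.
Step 7. [r2c2∈{1}] r2c2 is down to just 1, so r2c2=1.
Step 8. [r2c1∈{2}] nothing but 2 survives at r2c1 ⇒ r2c1=2.
Step 9. [r3c6∈{2}] r3c6 has the single candidate 2 ⇒ r3c6=2.
Step 10. [r5c3∈{2}] only 2 remains possible at r5c3 ⇒ r5c3=2.
Step 11. [r1c6∈{4}] r1c6 has the single candidate 4, so r1c6=4.
Step 12. [r5c2∈{3}] r5c2 has the single candidate 3 ⇒ r5c2=3.
Step 13. [r4c6∈{6}] only 6 remains possible at r4c6. So r4c6=6.
Step 14. [r3c2∈{4}] r3c2's peers cover all but 4 ⇒ r3c2=4.
Step 15. [r6c3∈{1}] r6c3 is down to just 1, so r6c3=1.
Step 16. [r1c2∈{6}] r1c2 is down to just 6, so r1c2=6.
Step 17. [r3c4∈{5}] r3c4's peers cover all but 5. So r3c4=5.
Step 18. [r6c2∈{5}] r6c2's peers cover all but 5, so r6c2=5.
Step 19. [r4c5∈{1}] r4c5's peers cover all but 1, so r4c5=1.

Answer: 5 6 3 1 2 4 / 2 1 4 3 6 5 / 1 4 6 5 3 2 / 3 2 5 4 1 6 / 4 3 2 6 5 1 / 6 5 1 2 4 3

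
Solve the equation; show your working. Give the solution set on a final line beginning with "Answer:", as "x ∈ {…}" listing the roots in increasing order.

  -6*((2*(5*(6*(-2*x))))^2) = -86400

Step 1. [-6*((2*(5*(6*(-2*x))))^2) = -86400] leading coefficient -6: divide by -6 ⇒ div: (2*(5*(6*(-2*x))))^2 = 14400.
Step 2. [(2*(5*(6*(-2*x))))^2 = 14400] LHS squared, RHS 14400 ≥ 0: apply √ (±). So sqrt: 2*(5*(6*(-2*x))) = 120 or -120.
Step 3. [2*(5*(6*(-2*x))) = 120 or -120] 2·(inner) — divide through by 2, so div: 5*(6*(-2*x)) = 60 or -60.
Step 4. [5*(6*(-2*x)) = 60 or -60] divide by the outer 5. So div: 6*(-2*x) = 12 or -12.
Step 5. [6*(-2*x) = 12 or -12] 6·(inner) — divide through by 6. So div: -2*x = 2 or -2.
Step 6. [-2*x = 2 or -2] LHS = -2·(…); ÷-2 both sides ⇒ div: x = -1 or 1.

Answer: x ∈ {-1, 1}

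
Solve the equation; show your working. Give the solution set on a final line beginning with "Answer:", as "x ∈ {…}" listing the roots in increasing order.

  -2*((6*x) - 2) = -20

Step 1. [-2*((6*x) - 2) = -20] -2 out front; divide by -2, so div: (6*x) - 2 = 10.
Step 2. [(6*x) - 2 = 10] 2 comes off first (add 2), so sub: 6*x = 12.
Step 3. [6*x = 12] leading coefficient 6: divide by 6, so div: x = 2.

Answer: x ∈ {2}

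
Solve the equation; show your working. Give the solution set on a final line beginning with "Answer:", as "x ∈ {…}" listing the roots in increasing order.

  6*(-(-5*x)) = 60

Step 1. [6*(-(-5*x)) = 60] 6 out front; divide by 6 ⇒ div: -(-5*x) = 10.
Step 2. [-(-5*x) = 10] leading − — multiply by −1, so neg: -5*x = -10.
Step 3. [-5*x = -10] -5 out front; divide by -5, so div: x = 2.

Answer: x ∈ {2}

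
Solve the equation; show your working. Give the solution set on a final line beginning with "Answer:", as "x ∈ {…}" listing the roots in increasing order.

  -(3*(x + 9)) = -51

Step 1. [-(3*(x + 9)) = -51] LHS negated; negate both sides. So neg: 3*(x + 9) = 51.
Step 2. [3*(x + 9) = 51] divide by the outer 3 ⇒ div: x + 9 = 17.
Step 3. [x + 9 = 17] peel the +9: subtract 9 from each side. So sub: x = 8.

Answer: x ∈ {8}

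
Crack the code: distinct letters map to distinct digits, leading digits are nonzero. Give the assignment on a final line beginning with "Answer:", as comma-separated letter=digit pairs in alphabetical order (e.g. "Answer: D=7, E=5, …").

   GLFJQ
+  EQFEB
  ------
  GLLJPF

Step 1. [col 1: Q + B ≡ F (mod 10)] no forcing yet in column 1 (carry-in 0); F=6 is free and consistent — try it ⇒ F=6.
Step 2. [G] G is the leading digit of a 6-digit sum of two 5-digit numbers; the final carry is exactly 1 ⇒ G=1.
Step 3. [col 1: Q + B ≡ F (mod 10)] no forcing yet in column 1 (carry-in 0); B=7 is free and consistent — try it. So B=7.
Step 4. [col 1: Q + B ≡ F (mod 10)] column 1 reads Q+B+carry(0)=F with B=7, F=6; with digits 1,6,7 already taken and all letters distinct, the only value for Q is 9, so Q=9.
Step 5. [col 2: J + E ≡ P (mod 10)] E=8 is one option consistent with column 2 (J + E ≡ P (mod 10), carry-in 1) — take it, so E=8.
Step 6. [col 2: J + E ≡ P (mod 10)] P=2 is one option consistent with column 2 (J + E ≡ P (mod 10), carry-in 1) — take it. So P=2.
Step 7. [col 2: J + E ≡ P (mod 10)] column 2 reads J+E+carry(1)=P with E=8, P=2; with digits 1,2,6,7,8,9 already taken and all letters distinct, the only value for J is 3, so J=3.
Step 8. [col 4: L + Q ≡ L (mod 10)] L=0 is one option consistent with column 4 (L + Q ≡ L (mod 10), carry-in 1) — take it. So L=0.

Answer: B=7, E=8, F=6, G=1, J=3, L=0, P=2, Q=9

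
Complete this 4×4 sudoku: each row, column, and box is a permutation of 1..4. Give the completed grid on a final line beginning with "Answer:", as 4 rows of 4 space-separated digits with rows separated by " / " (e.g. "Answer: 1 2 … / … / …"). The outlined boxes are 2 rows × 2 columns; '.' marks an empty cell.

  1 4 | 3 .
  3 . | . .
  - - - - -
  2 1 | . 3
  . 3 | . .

Step 1. [r3c3∈{4}] only 4 remains possible at r3c3, so r3c3=4.
Step 2. [r1c4∈{2}] r1c4's peers cover all but 2 ⇒ r1c4=2.
Step 3. [r2c3∈{1}] nothing but 1 survives at r2c3. So r2c3=1.
Step 4. [r4c4∈{1}] r4c4 has the single candidate 1. So r4c4=1.
Step 5. [r2c4∈{4}] r2c4's peers cover all but 4, so r2c4=4.
Step 6. [r4c3∈{2}] r4c3's peers cover all but 2 ⇒ r4c3=2.
Step 7. [r4c1∈{4}] r4c1 has the single candidate 4, so r4c1=4.
Step 8. [r2c2∈{2}] r2c2 has the single candidate 2 ⇒ r2c2=2.

Answer: 1 4 3 2 / 3 2 1 4 / 2 1 4 3 / 4 3 2 1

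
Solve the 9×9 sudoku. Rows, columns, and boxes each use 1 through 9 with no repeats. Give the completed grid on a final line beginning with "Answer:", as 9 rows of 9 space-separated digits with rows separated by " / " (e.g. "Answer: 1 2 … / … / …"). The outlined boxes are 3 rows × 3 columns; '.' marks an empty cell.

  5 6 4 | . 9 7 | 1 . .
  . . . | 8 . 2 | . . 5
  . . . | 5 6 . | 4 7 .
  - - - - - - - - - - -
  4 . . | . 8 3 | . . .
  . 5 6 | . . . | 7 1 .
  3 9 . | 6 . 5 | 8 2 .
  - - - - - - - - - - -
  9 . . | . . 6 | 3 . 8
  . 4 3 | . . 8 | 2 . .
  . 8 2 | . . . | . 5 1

Step 1. [r2c5∈{1,3,4}] row 2 places 4 nowhere but r2c5 ⇒ r2c5=4.
Step 2. [r8c9∈{6,7,9}] across col 9, 7 lands solely at r8c9, so r8c9=7.
Step 3. [r5c5∈{2}] only 2 remains possible at r5c5 ⇒ r5c5=2.
Step 4. [r5c9∈{3,4,9}] in row 5, 3 fits only at r5c9, so r5c9=3.
Step 5. [r3c1∈{1,2,8}] r3c1 is the only open cell in col 1 admitting 2. So r3c1=2.
Step 6. [r3c9∈{9}] r3c9 has the single candidate 9, so r3c9=9.
Step 7. [r7c3∈{1,5,7}] in col 3, 5 fits only at r7c3 ⇒ r7c3=5.
Step 8. [r2c7∈{6}] r2c7 is down to just 6 ⇒ r2c7=6.
Step 9. [r9c7∈{9}] nothing but 9 survives at r9c7. So r9c7=9.
Step 10. [r5c6∈{4,9}] col 6 places 9 nowhere but r5c6. So r5c6=9.
Step 11. [r7c4∈{1,2,4,7}] row 7 places 2 nowhere but r7c4. So r7c4=2.
Step 12. [r9c1∈{6,7}] 6 has one home in row 9: r9c1. So r9c1=6.
Step 13. [r8c1∈{1}] r8c1 has the single candidate 1 ⇒ r8c1=1.
Step 14. [r4c4∈{1,7}] across col 4, 1 lands solely at r4c4, so r4c4=1.
Step 15. [r9c4∈{3,4,7}] in col 4, 7 fits only at r9c4, so r9c4=7.
Step 16. [r4c3∈{7}] only 7 remains possible at r4c3, so r4c3=7.
Step 17. [r3c6∈{1}] r3c6 is down to just 1, so r3c6=1.
Step 18. [r2c2∈{1,3,7}] in col 2, 1 fits only at r2c2 ⇒ r2c2=1.
Step 19. [r1c4∈{3}] r1c4 is down to just 3, so r1c4=3.
Step 20. [r4c8∈{6,9}] in row 4, 9 fits only at r4c8, so r4c8=9.
Step 21. [r5c1∈{8}] r5c1 has the single candidate 8 ⇒ r5c1=8.
Step 22. [r6c5∈{7}] r6c5 has the single candidate 7. So r6c5=7.
Step 23. [r2c3∈{9}] nothing but 9 survives at r2c3 ⇒ r2c3=9.
Step 24. [r4c7∈{5}] r4c7 is down to just 5 ⇒ r4c7=5.
Step 25. [r7c5∈{1}] r7c5 has the single candidate 1 ⇒ r7c5=1.
Step 26. [r9c6∈{4}] r9c6 has the single candidate 4. So r9c6=4.
Step 27. [r5c4∈{4}] nothing but 4 survives at r5c4, so r5c4=4.
Step 28. [r9c5∈{3}] only 3 remains possible at r9c5, so r9c5=3.
Step 29. [r8c5∈{5}] nothing but 5 survives at r8c5 ⇒ r8c5=5.
Step 30. [r4c9∈{6}] r4c9 is down to just 6. So r4c9=6.
Step 31. [r3c3∈{8}] r3c3's peers cover all but 8. So r3c3=8.
Step 32. [r3c2∈{3}] r3c2 is down to just 3, so r3c2=3.
Step 33. [r6c9∈{4}] nothing but 4 survives at r6c9 ⇒ r6c9=4.
Step 34. [r1c8∈{8}] r1c8's peers cover all but 8 ⇒ r1c8=8.
Step 35. [r2c8∈{3}] r2c8 has the single candidate 3 ⇒ r2c8=3.
Step 36. [r6c3∈{1}] nothing but 1 survives at r6c3. So r6c3=1.
Step 37. [r2c1∈{7}] r2c1 has the single candidate 7 ⇒ r2c1=7.
Step 38. [r8c8∈{6}] nothing but 6 survives at r8c8, so r8c8=6.
Step 39. [r8c4∈{9}] r8c4 has the single candidate 9, so r8c4=9.
Step 40. [r4c2∈{2}] nothing but 2 survives at r4c2 ⇒ r4c2=2.
Step 41. [r7c2∈{7}] r7c2's peers cover all but 7. So r7c2=7.
Step 42. [r1c9∈{2}] r1c9 has the single candidate 2, so r1c9=2.
Step 43. [r7c8∈{4}] r7c8 has the single candidate 4, so r7c8=4.

Answer: 5 6 4 3 9 7 1 8 2 / 7 1 9 8 4 2 6 3 5 / 2 3 8 5 6 1 4 7 9 / 4 2 7 1 8 3 5 9 6 / 8 5 6 4 2 9 7 1 3 / 3 9 1 6 7 5 8 2 4 / 9 7 5 2 1 6 3 4 8 / 1 4 3 9 5 8 2 6 7 / 6 8 2 7 3 4 9 5 1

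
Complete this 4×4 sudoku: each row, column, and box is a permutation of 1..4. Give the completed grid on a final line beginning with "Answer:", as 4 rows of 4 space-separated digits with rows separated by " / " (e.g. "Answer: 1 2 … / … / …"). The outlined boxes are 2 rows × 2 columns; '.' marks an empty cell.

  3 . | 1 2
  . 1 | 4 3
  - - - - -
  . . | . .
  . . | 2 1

Step 1. [r3c2∈{2,3,4}] 2 has one home in col 2: r3c2, so r3c2=2.
Step 2. [r4c1∈{4}] r4c1 has the single candidate 4. So r4c1=4.
Step 3. [r3c1∈{1}] r3c1 is down to just 1. So r3c1=1.
Step 4. [r4c2∈{3}] r4c2 is down to just 3, so r4c2=3.
Step 5. [r3c3∈{3}] nothing but 3 survives at r3c3 ⇒ r3c3=3.
Step 6. [r3c4∈{4}] nothing but 4 survives at r3c4 ⇒ r3c4=4.
Step 7. [r2c1∈{2}] r2c1 has the single candidate 2 ⇒ r2c1=2.
Step 8. [r1c2∈{4}] r1c2's peers cover all but 4 ⇒ r1c2=4.

Answer: 3 4 1 2 / 2 1 4 3 / 1 2 3 4 / 4 3 2 1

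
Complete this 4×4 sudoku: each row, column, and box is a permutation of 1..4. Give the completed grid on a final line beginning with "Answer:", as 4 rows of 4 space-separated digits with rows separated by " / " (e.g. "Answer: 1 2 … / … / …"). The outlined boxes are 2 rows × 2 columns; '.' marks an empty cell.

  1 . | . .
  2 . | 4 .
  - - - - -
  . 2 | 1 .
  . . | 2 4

Step 1. [r1c3∈{3}] r1c3 has the single candidate 3 ⇒ r1c3=3.
Step 2. [r4c1∈{3}] r4c1 has the single candidate 3. So r4c1=3.
Step 3. [r2c2∈{3}] r2c2 has the single candidate 3, so r2c2=3.
Step 4. [r1c4∈{2}] r1c4 has the single candidate 2. So r1c4=2.
Step 5. [r2c4∈{1}] nothing but 1 survives at r2c4, so r2c4=1.
Step 6. [r1c2∈{4}] r1c2 has the single candidate 4. So r1c2=4.
Step 7. [r3c1∈{4}] r3c1 is down to just 4. So r3c1=4.
Step 8. [r4c2∈{1}] only 1 remains possible at r4c2, so r4c2=1.
Step 9. [r3c4∈{3}] only 3 remains possible at r3c4. So r3c4=3.

Answer: 1 4 3 2 / 2 3 4 1 / 4 2 1 3 / 3 1 2 4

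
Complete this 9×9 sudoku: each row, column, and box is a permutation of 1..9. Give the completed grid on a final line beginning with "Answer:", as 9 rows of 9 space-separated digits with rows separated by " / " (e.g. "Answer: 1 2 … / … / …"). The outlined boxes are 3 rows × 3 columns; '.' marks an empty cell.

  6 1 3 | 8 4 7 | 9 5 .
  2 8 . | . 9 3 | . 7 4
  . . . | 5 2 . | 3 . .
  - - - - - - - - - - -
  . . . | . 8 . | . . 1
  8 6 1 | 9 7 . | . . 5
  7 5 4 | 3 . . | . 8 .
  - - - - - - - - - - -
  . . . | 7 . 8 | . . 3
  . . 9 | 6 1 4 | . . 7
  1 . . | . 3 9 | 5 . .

Step 1. [r8c8∈{2}] nothing but 2 survives at r8c8. So r8c8=2.
Step 2. [r2c7∈{1,6}] in row 2, 6 fits only at r2c7 ⇒ r2c7=6.
Step 3. [r4c3∈{2}] r4c3's peers cover all but 2. So r4c3=2.
Step 4. [r7c8∈{1,4,6,9}] in row 7, 9 fits only at r7c8, so r7c8=9.
Step 5. [r6c6∈{1,2,6}] in row 6, 1 fits only at r6c6. So r6c6=1.
Step 6. [r9c3∈{6,7,8}] col 3 places 8 nowhere but r9c3 ⇒ r9c3=8.
Step 7. [r8c1∈{3,5}] in row 8, 5 fits only at r8c1, so r8c1=5.
Step 8. [r7c1∈{4}] r7c1 has the single candidate 4. So r7c1=4.
Step 9. [r4c1∈{3,9}] across col 1, 3 lands solely at r4c1, so r4c1=3.
Step 10. [r9c8∈{4,6}] in row 9, 4 fits only at r9c8. So r9c8=4.
Step 11. [r9c2∈{2,7}] 7 has one home in row 9: r9c2 ⇒ r9c2=7.
Step 12. [r5c7∈{2,4}] 4 has one home in row 5: r5c7 ⇒ r5c7=4.
Step 13. [r6c5∈{6}] r6c5's peers cover all but 6, so r6c5=6.
Step 14. [r4c2∈{9}] r4c2 has the single candidate 9, so r4c2=9.
Step 15. [r6c7∈{2}] r6c7 is down to just 2, so r6c7=2.
Step 16. [r8c2∈{3}] r8c2's peers cover all but 3. So r8c2=3.
Step 17. [r1c9∈{2}] only 2 remains possible at r1c9, so r1c9=2.
Step 18. [r5c8∈{3}] r5c8's peers cover all but 3. So r5c8=3.
Step 19. [r9c4∈{2}] r9c4 has the single candidate 2, so r9c4=2.
Step 20. [r3c1∈{9}] nothing but 9 survives at r3c1, so r3c1=9.
Step 21. [r3c8∈{1}] only 1 remains possible at r3c8 ⇒ r3c8=1.
Step 22. [r8c7∈{8}] only 8 remains possible at r8c7. So r8c7=8.
Step 23. [r6c9∈{9}] r6c9 is down to just 9 ⇒ r6c9=9.
Step 24. [r2c3∈{5}] r2c3's peers cover all but 5 ⇒ r2c3=5.
Step 25. [r3c2∈{4}] only 4 remains possible at r3c2 ⇒ r3c2=4.
Step 26. [r7c2∈{2}] nothing but 2 survives at r7c2. So r7c2=2.
Step 27. [r4c6∈{5}] r4c6's peers cover all but 5. So r4c6=5.
Step 28. [r3c3∈{7}] r3c3 is down to just 7, so r3c3=7.
Step 29. [r3c6∈{6}] only 6 remains possible at r3c6, so r3c6=6.
Step 30. [r4c8∈{6}] nothing but 6 survives at r4c8. So r4c8=6.
Step 31. [r7c5∈{5}] r7c5 is down to just 5. So r7c5=5.
Step 32. [r7c3∈{6}] only 6 remains possible at r7c3, so r7c3=6.
Step 33. [r5c6∈{2}] r5c6 is down to just 2, so r5c6=2.
Step 34. [r3c9∈{8}] nothing but 8 survives at r3c9. So r3c9=8.
Step 35. [r9c9∈{6}] r9c9 has the single candidate 6 ⇒ r9c9=6.
Step 36. [r2c4∈{1}] r2c4 has the single candidate 1. So r2c4=1.
Step 37. [r4c7∈{7}] r4c7 is down to just 7, so r4c7=7.
Step 38. [r4c4∈{4}] r4c4's peers cover all but 4. So r4c4=4.
Step 39. [r7c7∈{1}] only 1 remains possible at r7c7, so r7c7=1.

Answer: 6 1 3 8 4 7 9 5 2 / 2 8 5 1 9 3 6 7 4 / 9 4 7 5 2 6 3 1 8 / 3 9 2 4 8 5 7 6 1 / 8 6 1 9 7 2 4 3 5 / 7 5 4 3 6 1 2 8 9 / 4 2 6 7 5 8 1 9 3 / 5 3 9 6 1 4 8 2 7 / 1 7 8 2 3 9 5 4 6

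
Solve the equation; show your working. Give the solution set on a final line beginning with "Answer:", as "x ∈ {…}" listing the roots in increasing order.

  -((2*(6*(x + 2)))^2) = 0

Step 1. [-((2*(6*(x + 2)))^2) = 0] flip signs both sides, so neg: (2*(6*(x + 2)))^2 = 0.
Step 2. [(2*(6*(x + 2)))^2 = 0] √ both sides: 0 ≥ 0 gives two branches. So sqrt: 2*(6*(x + 2)) = 0.
Step 3. [2*(6*(x + 2)) = 0] divide by the outer 2, so div: 6*(x + 2) = 0.
Step 4. [6*(x + 2) = 0] divide by the outer 6. So div: x + 2 = 0.
Step 5. [x + 2 = 0] 2 comes off first (subtract 2), so sub: x = -2.

Answer: x ∈ {-2}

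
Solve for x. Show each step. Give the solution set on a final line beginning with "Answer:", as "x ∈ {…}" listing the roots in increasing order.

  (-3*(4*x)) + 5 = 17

Step 1. [(-3*(4*x)) + 5 = 17] subtract 5: x sits inside (… + 5). So sub: -3*(4*x) = 12.
Step 2. [-3*(4*x) = 12] -3·(inner) — divide through by -3 ⇒ div: 4*x = -4.
Step 3. [4*x = -4] LHS = 4·(…); ÷4 both sides ⇒ div: x = -1.

Answer: x ∈ {-1}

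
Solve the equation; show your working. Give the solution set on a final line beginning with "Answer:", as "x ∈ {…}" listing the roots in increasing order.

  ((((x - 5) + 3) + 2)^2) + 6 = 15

Step 1. [((((x - 5) + 3) + 2)^2) + 6 = 15] peel the +6: subtract 6 from each side ⇒ sub: (((x - 5) + 3) + 2)^2 = 9.
Step 2. [(((x - 5) + 3) + 2)^2 = 9] √ both sides: 9 ≥ 0 gives two branches ⇒ sqrt: ((x - 5) + 3) + 2 = 3 or -3.
Step 3. [((x - 5) + 3) + 2 = 3 or -3] +2 is outermost — subtract 2 both sides. So sub: (x - 5) + 3 = 1 or -5.
Step 4. [(x - 5) + 3 = 1 or -5] peel the +3: subtract 3 from each side. So sub: x - 5 = -2 or -8.
Step 5. [x - 5 = -2 or -8] peel the -5: add 5 from each side, so sub: x = 3 or -3.

Answer: x ∈ {-3, 3}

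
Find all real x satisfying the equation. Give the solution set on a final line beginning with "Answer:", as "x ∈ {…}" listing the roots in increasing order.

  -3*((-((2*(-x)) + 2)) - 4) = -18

Step 1. [-3*((-((2*(-x)) + 2)) - 4) = -18] leading coefficient -3: divide by -3, so div: (-((2*(-x)) + 2)) - 4 = 6.
Step 2. [(-((2*(-x)) + 2)) - 4 = 6] add 4: x sits inside (… - 4). So sub: -((2*(-x)) + 2) = 10.
Step 3. [-((2*(-x)) + 2) = 10] leading − — multiply by −1 ⇒ neg: (2*(-x)) + 2 = -10.
Step 4. [(2*(-x)) + 2 = -10] peel the +2: subtract 2 from each side. So sub: 2*(-x) = -12.
Step 5. [2*(-x) = -12] 2 out front; divide by 2 ⇒ div: -x = -6.
Step 6. [-x = -6] LHS negated; negate both sides, so neg: x = 6.

Answer: x ∈ {6}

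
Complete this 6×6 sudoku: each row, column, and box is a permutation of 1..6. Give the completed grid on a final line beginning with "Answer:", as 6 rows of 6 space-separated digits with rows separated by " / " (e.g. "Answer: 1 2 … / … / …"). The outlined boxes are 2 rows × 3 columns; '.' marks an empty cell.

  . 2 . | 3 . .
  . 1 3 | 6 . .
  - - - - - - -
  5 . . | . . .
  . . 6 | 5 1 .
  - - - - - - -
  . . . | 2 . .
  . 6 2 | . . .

Step 1. [r2c1∈{4}] r2c1 has the single candidate 4, so r2c1=4.
Step 2. [r3c4∈{4}] r3c4's peers cover all but 4 ⇒ r3c4=4.
Step 3. [r5c2∈{3,4,5}] 5 has one home in col 2: r5c2. So r5c2=5.
Step 4. [r3c2∈{3}] r3c2 has the single candidate 3 ⇒ r3c2=3.
Step 5. [r1c6∈{1,4,5}] r1c6 is the only open cell in row 1 admitting 1. So r1c6=1.
Step 6. [r4c6∈{2,3}] in row 4, 3 fits only at r4c6. So r4c6=3.
Step 7. [r5c3∈{1,4}] in col 3, 4 fits only at r5c3, so r5c3=4.
Step 8. [r1c5∈{4,5}] 4 has one home in row 1: r1c5, so r1c5=4.
Step 9. [r5c6∈{6}] r5c6's peers cover all but 6. So r5c6=6.
Step 10. [r3c6∈{2}] only 2 remains possible at r3c6, so r3c6=2.
Step 11. [r5c5∈{3}] r5c5's peers cover all but 3 ⇒ r5c5=3.
Step 12. [r2c6∈{5}] r2c6's peers cover all but 5, so r2c6=5.
Step 13. [r5c1∈{1}] r5c1's peers cover all but 1, so r5c1=1.
Step 14. [r6c1∈{3}] r6c1's peers cover all but 3 ⇒ r6c1=3.
Step 15. [r6c6∈{4}] r6c6 is down to just 4 ⇒ r6c6=4.
Step 16. [r3c3∈{1}] r3c3 has the single candidate 1. So r3c3=1.
Step 17. [r4c1∈{2}] r4c1 has the single candidate 2 ⇒ r4c1=2.
Step 18. [r1c1∈{6}] nothing but 6 survives at r1c1. So r1c1=6.
Step 19. [r1c3∈{5}] r1c3 is down to just 5 ⇒ r1c3=5.
Step 20. [r6c5∈{5}] r6c5's peers cover all but 5, so r6c5=5.
Step 21. [r4c2∈{4}] r4c2 has the single candidate 4. So r4c2=4.
Step 22. [r6c4∈{1}] r6c4 is down to just 1. So r6c4=1.
Step 23. [r3c5∈{6}] nothing but 6 survives at r3c5. So r3c5=6.
Step 24. [r2c5∈{2}] only 2 remains possible at r2c5, so r2c5=2.

Answer: 6 2 5 3 4 1 / 4 1 3 6 2 5 / 5 3 1 4 6 2 / 2 4 6 5 1 3 / 1 5 4 2 3 6 / 3 6 2 1 5 4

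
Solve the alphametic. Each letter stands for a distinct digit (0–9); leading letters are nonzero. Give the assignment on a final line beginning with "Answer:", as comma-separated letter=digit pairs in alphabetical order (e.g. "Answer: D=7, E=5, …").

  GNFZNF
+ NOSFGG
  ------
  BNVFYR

Step 1. [col 1: F + G ≡ R (mod 10)] several values work for F in column 1 (F + G ≡ R (mod 10), carry-in 0); try F=3 ⇒ F=3.
Step 2. [col 1: F + G ≡ R (mod 10)] column 1 (F + G ≡ R (mod 10), carry-in 0) doesn't pin G yet; pick G=2 and continue ⇒ G=2.
Step 3. [col 1: F + G ≡ R (mod 10)] column 1 reads F+G+carry(0)=R with F=3, G=2; with digits 2,3 already taken and all letters distinct, the only value for R is 5 ⇒ R=5.
Step 4. [col 2: N + G ≡ Y (mod 10)] N=4 is one option consistent with column 2 (N + G ≡ Y (mod 10), carry-in 0) — take it, so N=4.
Step 5. [col 2: N + G ≡ Y (mod 10)] in column 2 we have N+G≡Y with carry-in 0; given N=4, G=2 and digits 2,3,4,5 already taken and all letters distinct, that pins Y to 6 ⇒ Y=6.
Step 6. [col 3: Z + F ≡ F (mod 10)] from column 3 (F=3, carry-in 0, digits 2,3,4,5,6 already taken and all letters distinct): Z must equal 0. So Z=0.
Step 7. [col 4: F + S ≡ V (mod 10)] in column 4 we have F+S≡V with carry-in 0; given F=3 and digits 0,2,3,4,5,6 already taken and all letters distinct, that pins V to 1. So V=1.
Step 8. [col 4: F + S ≡ V (mod 10)] column 4: given F=3, V=1, carry-in 0, and digits 0,1,2,3,4,5,6 already taken and all letters distinct, F+S≡V (mod 10) forces S=8, so S=8.
Step 9. [col 5: N + O ≡ N (mod 10)] from column 5 (N=4, carry-in 1, digits 0,1,2,3,4,5,6,8 already taken and all letters distinct): O must equal 9 ⇒ O=9.
Step 10. [col 6: G + N ≡ B (mod 10)] in column 6 we have G+N≡B with carry-in 1; given G=2, N=4 and digits 0,1,2,3,4,5,6,8,9 already taken and all letters distinct, that pins B to 7. So B=7.

Answer: B=7, F=3, G=2, N=4, O=9, R=5, S=8, V=1, Y=6, Z=0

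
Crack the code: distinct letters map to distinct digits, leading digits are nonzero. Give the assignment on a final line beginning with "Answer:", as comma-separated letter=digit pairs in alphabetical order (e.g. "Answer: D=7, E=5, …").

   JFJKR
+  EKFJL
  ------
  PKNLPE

Step 1. [col 1: R + L ≡ E (mod 10)] no forcing yet in column 1 (carry-in 0); E=5 is free and consistent — try it. So E=5.
Step 2. [P] the sum has 6 digits but both addends have 5; that extra leading digit P is the final carry, namely 1, so P=1.
Step 3. [col 1: R + L ≡ E (mod 10)] column 1 (R + L ≡ E (mod 10), carry-in 0) doesn't pin L yet; pick L=6 and continue. So L=6.
Step 4. [col 1: R + L ≡ E (mod 10)] from column 1 (L=6, E=5, carry-in 0, digits 1,5,6 already taken and all letters distinct): R must equal 9 ⇒ R=9.
Step 5. [col 2: K + J ≡ P (mod 10)] no forcing yet in column 2 (carry-in 1); J=7 is free and consistent — try it ⇒ J=7.
Step 6. [col 2: K + J ≡ P (mod 10)] column 2: given J=7, P=1, carry-in 1, and digits 1,5,6,7,9 already taken and all letters distinct, K+J≡P (mod 10) forces K=3. So K=3.
Step 7. [col 3: J + F ≡ L (mod 10)] column 3: given J=7, L=6, carry-in 1, and digits 1,3,5,6,7,9 already taken and all letters distinct, J+F≡L (mod 10) forces F=8 ⇒ F=8.
Step 8. [col 4: F + K ≡ N (mod 10)] column 4 reads F+K+carry(1)=N with F=8, K=3; with digits 1,3,5,6,7,8,9 already taken and all letters distinct, the only value for N is 2, so N=2.

Answer: E=5, F=8, J=7, K=3, L=6, N=2, P=1, R=9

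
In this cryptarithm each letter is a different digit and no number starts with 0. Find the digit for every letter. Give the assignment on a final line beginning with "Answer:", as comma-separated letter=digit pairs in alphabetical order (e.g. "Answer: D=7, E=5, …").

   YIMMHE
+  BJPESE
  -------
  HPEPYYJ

Step 1. [col 1: E + E ≡ J (mod 10)] several values work for E in column 1 (E + E ≡ J (mod 10), carry-in 0); try E=4, so E=4.
Step 2. [col 1: E + E ≡ J (mod 10)] from column 1 (E=4, carry-in 0, digits 4 already taken and all letters distinct): J must equal 8 ⇒ J=8.
Step 3. [col 2: H + S ≡ Y (mod 10)] S=2 is one option consistent with column 2 (H + S ≡ Y (mod 10), carry-in 0) — take it. So S=2.
Step 4. [col 2: H + S ≡ Y (mod 10)] several values work for H in column 2 (H + S ≡ Y (mod 10), carry-in 0); try H=1 ⇒ H=1.
Step 5. [col 2: H + S ≡ Y (mod 10)] column 2 reads H+S+carry(0)=Y with H=1, S=2; with digits 1,2,4,8 already taken and all letters distinct, the only value for Y is 3, so Y=3.
Step 6. [col 3: M + E ≡ Y (mod 10)] in column 3 we have M+E≡Y with carry-in 0; given E=4, Y=3 and digits 1,2,3,4,8 already taken and all letters distinct, that pins M to 9, so M=9.
Step 7. [col 4: M + P ≡ P (mod 10)] P=0 is one option consistent with column 4 (M + P ≡ P (mod 10), carry-in 1) — take it, so P=0.
Step 8. [col 5: I + J ≡ E (mod 10)] in column 5 we have I+J≡E with carry-in 1; given J=8, E=4 and digits 0,1,2,3,4,8,9 already taken and all letters distinct, that pins I to 5. So I=5.
Step 9. [col 6: Y + B ≡ P (mod 10)] in column 6 we have Y+B≡P with carry-in 1; given Y=3, P=0 and digits 0,1,2,3,4,5,8,9 already taken and all letters distinct, that pins B to 6 ⇒ B=6.

Answer: B=6, E=4, H=1, I=5, J=8, M=9, P=0, S=2, Y=3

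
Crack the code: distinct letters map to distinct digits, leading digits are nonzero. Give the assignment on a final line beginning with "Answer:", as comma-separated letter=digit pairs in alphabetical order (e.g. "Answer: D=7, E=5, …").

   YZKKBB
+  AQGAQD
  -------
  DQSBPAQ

Step 1. [col 1: B + D ≡ Q (mod 10)] several values work for Q in column 1 (B + D ≡ Q (mod 10), carry-in 0); try Q=3. So Q=3.
Step 2. [col 1: B + D ≡ Q (mod 10)] no forcing yet in column 1 (carry-in 0); D=1 is free and consistent — try it ⇒ D=1.
Step 3. [col 1: B + D ≡ Q (mod 10)] in column 1 we have B+D≡Q with carry-in 0; given D=1, Q=3 and digits 1,3 already taken and all letters distinct, that pins B to 2, so B=2.
Step 4. [col 2: B + Q ≡ A (mod 10)] in column 2 we have B+Q≡A with carry-in 0; given B=2, Q=3 and digits 1,2,3 already taken and all letters distinct, that pins A to 5, so A=5.
Step 5. [col 3: K + A ≡ P (mod 10)] no forcing yet in column 3 (carry-in 0); K=4 is free and consistent — try it. So K=4.
Step 6. [col 3: K + A ≡ P (mod 10)] column 3 reads K+A+carry(0)=P with K=4, A=5; with digits 1,2,3,4,5 already taken and all letters distinct, the only value for P is 9, so P=9.
Step 7. [col 4: K + G ≡ B (mod 10)] column 4 reads K+G+carry(0)=B with K=4, B=2; with digits 1,2,3,4,5,9 already taken and all letters distinct, the only value for G is 8. So G=8.
Step 8. [col 5: Z + Q ≡ S (mod 10)] from column 5 (Q=3, carry-in 1, digits 1,2,3,4,5,8,9 already taken and all letters distinct): S must equal 0, so S=0.
Step 9. [col 5: Z + Q ≡ S (mod 10)] from column 5 (Q=3, S=0, carry-in 1, digits 0,1,2,3,4,5,8,9 already taken and all letters distinct): Z must equal 6. So Z=6.
Step 10. [col 6: Y + A ≡ Q (mod 10)] from column 6 (A=5, Q=3, carry-in 1, digits 0,1,2,3,4,5,6,8,9 already taken and all letters distinct): Y must equal 7. So Y=7.

Answer: A=5, B=2, D=1, G=8, K=4, P=9, Q=3, S=0, Y=7, Z=6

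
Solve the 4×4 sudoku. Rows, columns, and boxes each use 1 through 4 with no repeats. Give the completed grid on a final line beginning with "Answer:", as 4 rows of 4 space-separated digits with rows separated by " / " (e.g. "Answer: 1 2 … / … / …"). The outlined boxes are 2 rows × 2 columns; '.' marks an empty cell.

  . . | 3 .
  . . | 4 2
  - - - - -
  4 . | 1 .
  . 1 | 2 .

Step 1. [r4c1∈{3}] r4c1 has the single candidate 3 ⇒ r4c1=3.
Step 2. [r1c1∈{1,2}] across col 1, 2 lands solely at r1c1. So r1c1=2.
Step 3. [r1c4∈{1}] nothing but 1 survives at r1c4, so r1c4=1.
Step 4. [r2c1∈{1}] nothing but 1 survives at r2c1, so r2c1=1.
Step 5. [r1c2∈{4}] r1c2 has the single candidate 4 ⇒ r1c2=4.
Step 6. [r3c2∈{2}] only 2 remains possible at r3c2. So r3c2=2.
Step 7. [r4c4∈{4}] only 4 remains possible at r4c4, so r4c4=4.
Step 8. [r3c4∈{3}] r3c4 is down to just 3, so r3c4=3.
Step 9. [r2c2∈{3}] nothing but 3 survives at r2c2. So r2c2=3.

Answer: 2 4 3 1 / 1 3 4 2 / 4 2 1 3 / 3 1 2 4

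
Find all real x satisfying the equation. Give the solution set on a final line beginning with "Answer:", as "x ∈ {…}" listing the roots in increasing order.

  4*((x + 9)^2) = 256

Step 1. [4*((x + 9)^2) = 256] 4·(inner) — divide through by 4, so div: (x + 9)^2 = 64.
Step 2. [(x + 9)^2 = 64] 64 ≥ 0, LHS is (·)² — take ±√ ⇒ sqrt: x + 9 = 8 or -8.
Step 3. [x + 9 = 8 or -8] +9 is outermost — subtract 9 both sides ⇒ sub: x = -1 or -17.

Answer: x ∈ {-17, -1}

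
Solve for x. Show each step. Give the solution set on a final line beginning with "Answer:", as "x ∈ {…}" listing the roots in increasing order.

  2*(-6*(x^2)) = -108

Step 1. [2*(-6*(x^2)) = -108] LHS = 2·(…); ÷2 both sides ⇒ div: -6*(x^2) = -54.
Step 2. [-6*(x^2) = -54] leading coefficient -6: divide by -6, so div: x^2 = 9.
Step 3. [x^2 = 9] LHS squared, RHS 9 ≥ 0: apply √ (±) ⇒ sqrt: x = 3 or -3.

Answer: x ∈ {-3, 3}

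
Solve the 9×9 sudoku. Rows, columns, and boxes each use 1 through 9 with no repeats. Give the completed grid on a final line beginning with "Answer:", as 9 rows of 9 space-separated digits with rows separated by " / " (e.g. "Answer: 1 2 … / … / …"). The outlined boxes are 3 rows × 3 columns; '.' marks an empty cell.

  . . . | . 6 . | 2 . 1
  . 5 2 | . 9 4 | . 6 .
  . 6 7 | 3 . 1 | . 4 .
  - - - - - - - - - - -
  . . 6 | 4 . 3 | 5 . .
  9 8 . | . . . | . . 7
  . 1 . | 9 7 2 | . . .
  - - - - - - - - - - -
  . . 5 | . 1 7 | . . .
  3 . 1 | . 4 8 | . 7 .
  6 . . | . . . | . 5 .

Step 1. [r3c1∈{8}] only 8 remains possible at r3c1, so r3c1=8.
Step 2. [r9c7∈{1,3,4,8,9}] r9c7 is the only open cell in row 9 admitting 1. So r9c7=1.
Step 3. [r5c8∈{1,2,3}] row 5 places 2 nowhere but r5c8, so r5c8=2.
Step 4. [r9c4∈{2}] nothing but 2 survives at r9c4. So r9c4=2.
Step 5. [r3c7∈{9}] r3c7's peers cover all but 9, so r3c7=9.
Step 6. [r8c7∈{6}] r8c7 has the single candidate 6, so r8c7=6.
Step 7. [r1c1∈{4}] nothing but 4 survives at r1c1. So r1c1=4.
Step 8. [r7c1∈{2}] r7c1 is down to just 2. So r7c1=2.
Step 9. [r8c2∈{9}] only 9 remains possible at r8c2. So r8c2=9.
Step 10. [r7c2∈{4}] only 4 remains possible at r7c2 ⇒ r7c2=4.
Step 11. [r9c9∈{3,4,8,9}] r9c9 is the only open cell in row 9 admitting 4. So r9c9=4.
Step 12. [r1c4∈{5,7,8}] in row 1, 7 fits only at r1c4. So r1c4=7.
Step 13. [r1c8∈{3,8}] 8 has one home in row 1: r1c8 ⇒ r1c8=8.
Step 14. [r6c8∈{3}] only 3 remains possible at r6c8, so r6c8=3.
Step 15. [r5c5∈{5}] r5c5 is down to just 5 ⇒ r5c5=5.
Step 16. [r2c9∈{3}] only 3 remains possible at r2c9, so r2c9=3.
Step 17. [r7c8∈{9}] r7c8 is down to just 9. So r7c8=9.
Step 18. [r7c9∈{8}] r7c9's peers cover all but 8. So r7c9=8.
Step 19. [r5c7∈{4}] nothing but 4 survives at r5c7, so r5c7=4.
Step 20. [r1c3∈{3,9}] 9 has one home in row 1: r1c3. So r1c3=9.
Step 21. [r7c4∈{6}] r7c4 is down to just 6, so r7c4=6.
Step 22. [r9c2∈{7}] r9c2's peers cover all but 7. So r9c2=7.
Step 23. [r9c5∈{3}] nothing but 3 survives at r9c5 ⇒ r9c5=3.
Step 24. [r2c7∈{7}] r2c7 has the single candidate 7, so r2c7=7.
Step 25. [r7c7∈{3}] r7c7 is down to just 3, so r7c7=3.
Step 26. [r1c6∈{5}] only 5 remains possible at r1c6, so r1c6=5.
Step 27. [r3c5∈{2}] r3c5 has the single candidate 2 ⇒ r3c5=2.
Step 28. [r9c3∈{8}] r9c3's peers cover all but 8 ⇒ r9c3=8.
Step 29. [r6c3∈{4}] nothing but 4 survives at r6c3 ⇒ r6c3=4.
Step 30. [r9c6∈{9}] r9c6's peers cover all but 9, so r9c6=9.
Step 31. [r4c1∈{7}] r4c1's peers cover all but 7 ⇒ r4c1=7.
Step 32. [r3c9∈{5}] only 5 remains possible at r3c9 ⇒ r3c9=5.
Step 33. [r4c2∈{2}] only 2 remains possible at r4c2, so r4c2=2.
Step 34. [r4c5∈{8}] r4c5 has the single candidate 8, so r4c5=8.
Step 35. [r2c4∈{8}] r2c4 has the single candidate 8, so r2c4=8.
Step 36. [r8c9∈{2}] r8c9's peers cover all but 2, so r8c9=2.
Step 37. [r5c6∈{6}] only 6 remains possible at r5c6 ⇒ r5c6=6.
Step 38. [r6c1∈{5}] r6c1 is down to just 5. So r6c1=5.
Step 39. [r1c2∈{3}] nothing but 3 survives at r1c2 ⇒ r1c2=3.
Step 40. [r6c9∈{6}] r6c9 is down to just 6, so r6c9=6.
Step 41. [r6c7∈{8}] only 8 remains possible at r6c7, so r6c7=8.
Step 42. [r2c1∈{1}] r2c1 has the single candidate 1, so r2c1=1.
Step 43. [r5c3∈{3}] r5c3's peers cover all but 3 ⇒ r5c3=3.
Step 44. [r4c9∈{9}] r4c9's peers cover all but 9, so r4c9=9.
Step 45. [r4c8∈{1}] nothing but 1 survives at r4c8 ⇒ r4c8=1.
Step 46. [r8c4∈{5}] r8c4 is down to just 5. So r8c4=5.
Step 47. [r5c4∈{1}] nothing but 1 survives at r5c4, so r5c4=1.

Answer: 4 3 9 7 6 5 2 8 1 / 1 5 2 8 9 4 7 6 3 / 8 6 7 3 2 1 9 4 5 / 7 2 6 4 8 3 5 1 9 / 9 8 3 1 5 6 4 2 7 / 5 1 4 9 7 2 8 3 6 / 2 4 5 6 1 7 3 9 8 / 3 9 1 5 4 8 6 7 2 / 6 7 8 2 3 9 1 5 4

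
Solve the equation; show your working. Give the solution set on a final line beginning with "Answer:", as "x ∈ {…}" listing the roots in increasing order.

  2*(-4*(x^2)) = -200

Step 1. [2*(-4*(x^2)) = -200] leading coefficient 2: divide by 2. So div: -4*(x^2) = -100.
Step 2. [-4*(x^2) = -100] leading coefficient -4: divide by -4 ⇒ div: x^2 = 25.
Step 3. [x^2 = 25] √ both sides: 25 ≥ 0 gives two branches. So sqrt: x = 5 or -5.

Answer: x ∈ {-5, 5}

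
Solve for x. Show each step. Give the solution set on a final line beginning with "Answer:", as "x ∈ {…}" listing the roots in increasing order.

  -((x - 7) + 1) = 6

Step 1. [-((x - 7) + 1) = 6] flip signs both sides. So neg: (x - 7) + 1 = -6.
Step 2. [(x - 7) + 1 = -6] peel the +1: subtract 1 from each side, so sub: x - 7 = -7.
Step 3. [x - 7 = -7] add 7: x sits inside (… - 7). So sub: x = 0.

Answer: x ∈ {0}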